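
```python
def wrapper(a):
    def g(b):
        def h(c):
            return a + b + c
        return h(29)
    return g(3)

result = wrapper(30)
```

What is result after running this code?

Step 1: a = 30, b = 3, c = 29 across three nested scopes.
Step 2: h() accesses all three via LEGB rule.
Step 3: result = 30 + 3 + 29 = 62

The answer is 62.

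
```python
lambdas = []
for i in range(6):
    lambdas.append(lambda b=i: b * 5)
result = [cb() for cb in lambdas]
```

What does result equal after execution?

Step 1: Default arg b=i captures i at each iteration.
Step 2: lambdas[k] has b defaulting to k, returns k * 5.
Step 3: result = [0, 5, 10, 15, 20, 25]

The answer is [0, 5, 10, 15, 20, 25].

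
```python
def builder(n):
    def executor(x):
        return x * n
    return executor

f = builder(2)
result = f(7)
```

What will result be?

Step 1: builder(2) creates a closure capturing n = 2.
Step 2: f(7) computes 7 * 2 = 14.
Step 3: result = 14

The answer is 14.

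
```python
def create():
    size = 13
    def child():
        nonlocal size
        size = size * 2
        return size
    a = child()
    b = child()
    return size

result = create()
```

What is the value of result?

Step 1: size starts at 13.
Step 2: First child(): size = 13 * 2 = 26.
Step 3: Second child(): size = 26 * 2 = 52.
Step 4: result = 52

The answer is 52.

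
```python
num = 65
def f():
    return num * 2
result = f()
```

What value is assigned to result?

Step 1: num = 65 is defined globally.
Step 2: f() looks up num from global scope = 65, then computes 65 * 2 = 130.
Step 3: result = 130

The answer is 130.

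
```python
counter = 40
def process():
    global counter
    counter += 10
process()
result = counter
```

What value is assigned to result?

Step 1: counter = 40 globally.
Step 2: process() modifies global counter: counter += 10 = 50.
Step 3: result = 50

The answer is 50.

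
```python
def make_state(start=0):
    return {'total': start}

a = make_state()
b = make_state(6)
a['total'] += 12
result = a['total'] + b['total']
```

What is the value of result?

Step 1: make_state() returns a new dict each call (immutable default 0).
Step 2: a = {'total': 0}, b = {'total': 6}.
Step 3: a['total'] += 12 = 12. result = 12 + 6 = 18

The answer is 18.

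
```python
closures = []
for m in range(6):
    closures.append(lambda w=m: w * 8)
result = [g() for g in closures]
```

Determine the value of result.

Step 1: Default arg w=m captures m at each iteration.
Step 2: closures[k] has w defaulting to k, returns k * 8.
Step 3: result = [0, 8, 16, 24, 32, 40]

The answer is [0, 8, 16, 24, 32, 40].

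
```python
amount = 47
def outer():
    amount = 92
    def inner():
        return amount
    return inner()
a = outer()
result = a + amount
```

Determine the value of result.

Step 1: outer() has local amount = 92. inner() reads from enclosing.
Step 2: outer() returns 92. Global amount = 47 unchanged.
Step 3: result = 92 + 47 = 139

The answer is 139.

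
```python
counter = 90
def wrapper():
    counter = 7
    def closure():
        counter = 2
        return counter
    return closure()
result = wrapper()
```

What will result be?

Step 1: Three scopes define counter: global (90), wrapper (7), closure (2).
Step 2: closure() has its own local counter = 2, which shadows both enclosing and global.
Step 3: result = 2 (local wins in LEGB)

The answer is 2.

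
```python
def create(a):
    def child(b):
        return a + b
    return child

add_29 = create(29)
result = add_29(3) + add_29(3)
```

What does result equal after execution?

Step 1: add_29 captures a = 29.
Step 2: add_29(3) = 29 + 3 = 32, called twice.
Step 3: result = 32 + 32 = 64

The answer is 64.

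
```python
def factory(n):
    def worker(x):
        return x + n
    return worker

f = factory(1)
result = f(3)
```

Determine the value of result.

Step 1: factory(1) creates a closure that captures n = 1.
Step 2: f(3) calls the closure with x = 3, returning 3 + 1 = 4.
Step 3: result = 4

The answer is 4.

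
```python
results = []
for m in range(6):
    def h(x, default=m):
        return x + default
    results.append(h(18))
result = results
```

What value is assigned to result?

Step 1: Default argument default=m is evaluated at function definition time.
Step 2: Each iteration creates h with default = current m value.
Step 3: h(18) returns 18 + default. results = [18, 19, 20, 21, 22, 23]

The answer is [18, 19, 20, 21, 22, 23].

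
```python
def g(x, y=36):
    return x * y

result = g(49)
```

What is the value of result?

Step 1: g(49) uses default y = 36.
Step 2: Returns 49 * 36 = 1764.
Step 3: result = 1764

The answer is 1764.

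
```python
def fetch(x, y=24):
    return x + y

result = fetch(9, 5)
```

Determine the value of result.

Step 1: fetch(9, 5) overrides default y with 5.
Step 2: Returns 9 + 5 = 14.
Step 3: result = 14

The answer is 14.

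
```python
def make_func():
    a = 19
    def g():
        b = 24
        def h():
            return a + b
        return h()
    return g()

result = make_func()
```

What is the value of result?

Step 1: make_func() defines a = 19. g() defines b = 24.
Step 2: h() accesses both from enclosing scopes: a = 19, b = 24.
Step 3: result = 19 + 24 = 43

The answer is 43.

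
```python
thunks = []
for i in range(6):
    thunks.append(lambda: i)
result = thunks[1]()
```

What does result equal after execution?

Step 1: The loop creates 6 lambdas, all referencing the same variable i.
Step 2: After the loop, i = 5 (final value).
Step 3: thunks[1]() looks up i at call time and finds 5. This is the late binding gotcha. result = 5

The answer is 5.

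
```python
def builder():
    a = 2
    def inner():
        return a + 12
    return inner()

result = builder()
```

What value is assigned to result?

Step 1: builder() defines a = 2.
Step 2: inner() reads a = 2 from enclosing scope, returns 2 + 12 = 14.
Step 3: result = 14

The answer is 14.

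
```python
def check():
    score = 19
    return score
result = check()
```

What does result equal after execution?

Step 1: check() defines score = 19 in its local scope.
Step 2: return score finds the local variable score = 19.
Step 3: result = 19

The answer is 19.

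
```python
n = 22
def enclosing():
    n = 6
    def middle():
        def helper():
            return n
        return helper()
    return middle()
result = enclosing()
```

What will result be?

Step 1: enclosing() defines n = 6. middle() and helper() have no local n.
Step 2: helper() checks local (none), enclosing middle() (none), enclosing enclosing() and finds n = 6.
Step 3: result = 6

The answer is 6.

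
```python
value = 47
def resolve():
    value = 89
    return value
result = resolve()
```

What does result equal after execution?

Step 1: Global value = 47.
Step 2: resolve() creates local value = 89, shadowing the global.
Step 3: Returns local value = 89. result = 89

The answer is 89.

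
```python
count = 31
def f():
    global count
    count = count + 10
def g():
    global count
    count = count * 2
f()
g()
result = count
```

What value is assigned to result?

Step 1: count = 31.
Step 2: f() adds 10: count = 31 + 10 = 41.
Step 3: g() doubles: count = 41 * 2 = 82.
Step 4: result = 82

The answer is 82.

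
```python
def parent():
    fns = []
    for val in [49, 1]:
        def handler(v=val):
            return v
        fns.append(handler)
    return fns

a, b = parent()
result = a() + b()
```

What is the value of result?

Step 1: Default argument v=val captures val at each iteration.
Step 2: a() returns 49 (captured at first iteration), b() returns 1 (captured at second).
Step 3: result = 49 + 1 = 50

The answer is 50.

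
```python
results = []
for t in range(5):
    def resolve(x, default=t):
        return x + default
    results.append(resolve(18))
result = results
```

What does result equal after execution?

Step 1: Default argument default=t is evaluated at function definition time.
Step 2: Each iteration creates resolve with default = current t value.
Step 3: resolve(18) returns 18 + default. results = [18, 19, 20, 21, 22]

The answer is [18, 19, 20, 21, 22].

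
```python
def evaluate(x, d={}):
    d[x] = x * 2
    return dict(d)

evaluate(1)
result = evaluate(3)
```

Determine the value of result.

Step 1: Mutable default dict is shared across calls.
Step 2: First call adds 1: 2. Second call adds 3: 6.
Step 3: result = {1: 2, 3: 6}

The answer is {1: 2, 3: 6}.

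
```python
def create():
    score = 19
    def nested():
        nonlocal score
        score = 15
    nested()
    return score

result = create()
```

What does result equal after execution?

Step 1: create() sets score = 19.
Step 2: nested() uses nonlocal to reassign score = 15.
Step 3: result = 15

The answer is 15.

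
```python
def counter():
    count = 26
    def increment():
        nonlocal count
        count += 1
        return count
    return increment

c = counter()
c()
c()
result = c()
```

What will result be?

Step 1: counter() creates closure with count = 26.
Step 2: Each c() call increments count via nonlocal. After 3 calls: 26 + 3 = 29.
Step 3: result = 29

The answer is 29.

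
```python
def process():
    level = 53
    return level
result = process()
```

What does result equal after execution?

Step 1: process() defines level = 53 in its local scope.
Step 2: return level finds the local variable level = 53.
Step 3: result = 53

The answer is 53.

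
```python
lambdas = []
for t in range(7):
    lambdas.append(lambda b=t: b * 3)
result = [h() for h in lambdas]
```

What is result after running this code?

Step 1: Default arg b=t captures t at each iteration.
Step 2: lambdas[k] has b defaulting to k, returns k * 3.
Step 3: result = [0, 3, 6, 9, 12, 15, 18]

The answer is [0, 3, 6, 9, 12, 15, 18].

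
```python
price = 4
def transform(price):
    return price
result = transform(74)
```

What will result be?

Step 1: Global price = 4.
Step 2: transform(74) takes parameter price = 74, which shadows the global.
Step 3: result = 74

The answer is 74.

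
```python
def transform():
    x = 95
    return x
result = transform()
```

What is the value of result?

Step 1: transform() defines x = 95 in its local scope.
Step 2: return x finds the local variable x = 95.
Step 3: result = 95

The answer is 95.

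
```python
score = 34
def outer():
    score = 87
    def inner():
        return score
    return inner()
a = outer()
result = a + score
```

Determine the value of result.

Step 1: outer() has local score = 87. inner() reads from enclosing.
Step 2: outer() returns 87. Global score = 34 unchanged.
Step 3: result = 87 + 34 = 121

The answer is 121.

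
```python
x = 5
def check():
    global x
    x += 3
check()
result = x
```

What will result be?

Step 1: x = 5 globally.
Step 2: check() modifies global x: x += 3 = 8.
Step 3: result = 8

The answer is 8.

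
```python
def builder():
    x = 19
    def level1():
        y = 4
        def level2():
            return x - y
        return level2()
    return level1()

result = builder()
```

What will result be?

Step 1: x = 19 in builder. y = 4 in level1.
Step 2: level2() reads x = 19 and y = 4 from enclosing scopes.
Step 3: result = 19 - 4 = 15

The answer is 15.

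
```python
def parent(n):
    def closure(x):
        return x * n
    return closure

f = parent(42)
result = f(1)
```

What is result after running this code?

Step 1: parent(42) creates a closure capturing n = 42.
Step 2: f(1) computes 1 * 42 = 42.
Step 3: result = 42

The answer is 42.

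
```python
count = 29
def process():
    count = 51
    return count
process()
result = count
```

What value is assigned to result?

Step 1: Global count = 29.
Step 2: process() creates local count = 51 (shadow, not modification).
Step 3: After process() returns, global count is unchanged. result = 29

The answer is 29.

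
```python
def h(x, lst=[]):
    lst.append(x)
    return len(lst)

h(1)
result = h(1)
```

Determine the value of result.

Step 1: Mutable default list persists between calls.
Step 2: First call: lst = [1], len = 1. Second call: lst = [1, 1], len = 2.
Step 3: result = 2

The answer is 2.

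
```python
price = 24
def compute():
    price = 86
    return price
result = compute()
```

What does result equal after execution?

Step 1: Global price = 24.
Step 2: compute() creates local price = 86, shadowing the global.
Step 3: Returns local price = 86. result = 86

The answer is 86.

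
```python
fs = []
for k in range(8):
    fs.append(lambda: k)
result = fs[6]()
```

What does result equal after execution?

Step 1: The loop creates 8 lambdas, all referencing the same variable k.
Step 2: After the loop, k = 7 (final value).
Step 3: fs[6]() looks up k at call time and finds 7. This is the late binding gotcha. result = 7

The answer is 7.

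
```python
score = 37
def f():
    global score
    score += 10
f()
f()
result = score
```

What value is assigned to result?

Step 1: score = 37.
Step 2: First f(): score = 37 + 10 = 47.
Step 3: Second f(): score = 47 + 10 = 57. result = 57

The answer is 57.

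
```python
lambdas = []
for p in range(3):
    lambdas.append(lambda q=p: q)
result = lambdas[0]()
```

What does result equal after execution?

Step 1: Default argument q=p captures p's value at each iteration.
Step 2: lambdas[0] captured q = 0 when p was 0.
Step 3: result = 0

The answer is 0.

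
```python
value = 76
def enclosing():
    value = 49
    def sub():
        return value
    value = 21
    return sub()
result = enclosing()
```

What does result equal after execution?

Step 1: enclosing() sets value = 49, then later value = 21.
Step 2: sub() is called after value is reassigned to 21. Closures capture variables by reference, not by value.
Step 3: result = 21

The answer is 21.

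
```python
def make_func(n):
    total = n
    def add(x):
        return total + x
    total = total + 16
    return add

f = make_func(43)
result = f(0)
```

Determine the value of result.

Step 1: make_func(43) sets total = 43, then total = 43 + 16 = 59.
Step 2: Closures capture by reference, so add sees total = 59.
Step 3: f(0) returns 59 + 0 = 59

The answer is 59.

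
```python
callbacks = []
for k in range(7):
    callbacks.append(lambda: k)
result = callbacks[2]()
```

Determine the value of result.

Step 1: The loop creates 7 lambdas, all referencing the same variable k.
Step 2: After the loop, k = 6 (final value).
Step 3: callbacks[2]() looks up k at call time and finds 6. This is the late binding gotcha. result = 6

The answer is 6.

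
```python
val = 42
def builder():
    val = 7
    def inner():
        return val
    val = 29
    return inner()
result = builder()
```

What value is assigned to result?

Step 1: builder() sets val = 7, then later val = 29.
Step 2: inner() is called after val is reassigned to 29. Closures capture variables by reference, not by value.
Step 3: result = 29

The answer is 29.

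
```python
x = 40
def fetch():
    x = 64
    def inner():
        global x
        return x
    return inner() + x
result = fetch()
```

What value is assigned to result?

Step 1: Global x = 40. fetch() shadows with local x = 64.
Step 2: inner() uses global keyword, so inner() returns global x = 40.
Step 3: fetch() returns 40 + 64 = 104

The answer is 104.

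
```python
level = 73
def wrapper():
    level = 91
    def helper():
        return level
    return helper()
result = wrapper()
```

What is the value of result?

Step 1: level = 73 globally, but wrapper() defines level = 91 locally.
Step 2: helper() looks up level. Not in local scope, so checks enclosing scope (wrapper) and finds level = 91.
Step 3: result = 91

The answer is 91.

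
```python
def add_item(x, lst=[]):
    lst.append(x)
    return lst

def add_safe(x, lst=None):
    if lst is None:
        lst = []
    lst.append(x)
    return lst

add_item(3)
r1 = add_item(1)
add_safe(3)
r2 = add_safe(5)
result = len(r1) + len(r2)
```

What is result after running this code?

Step 1: add_item shares mutable default: after 2 calls, lst = [3, 1], len = 2.
Step 2: add_safe creates fresh list each time: r2 = [5], len = 1.
Step 3: result = 2 + 1 = 3

The answer is 3.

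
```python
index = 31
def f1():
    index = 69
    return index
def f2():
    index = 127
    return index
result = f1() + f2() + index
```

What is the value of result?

Step 1: Each function shadows global index with its own local.
Step 2: f1() returns 69, f2() returns 127.
Step 3: Global index = 31 is unchanged. result = 69 + 127 + 31 = 227

The answer is 227.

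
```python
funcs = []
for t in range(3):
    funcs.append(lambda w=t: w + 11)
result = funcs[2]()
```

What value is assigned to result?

Step 1: Default argument w=t captures t's value at definition time.
Step 2: funcs[2] was defined when t = 2, so w defaults to 2.
Step 3: result = 2 + 11 = 13 (default arg fixes the late binding issue)

The answer is 13.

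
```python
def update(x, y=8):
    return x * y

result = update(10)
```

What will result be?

Step 1: update(10) uses default y = 8.
Step 2: Returns 10 * 8 = 80.
Step 3: result = 80

The answer is 80.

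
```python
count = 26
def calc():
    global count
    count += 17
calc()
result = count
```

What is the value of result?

Step 1: count = 26 globally.
Step 2: calc() modifies global count: count += 17 = 43.
Step 3: result = 43

The answer is 43.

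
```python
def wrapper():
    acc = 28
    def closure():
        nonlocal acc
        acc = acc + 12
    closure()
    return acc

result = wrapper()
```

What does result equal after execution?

Step 1: wrapper() sets acc = 28.
Step 2: closure() uses nonlocal to modify acc in wrapper's scope: acc = 28 + 12 = 40.
Step 3: wrapper() returns the modified acc = 40

The answer is 40.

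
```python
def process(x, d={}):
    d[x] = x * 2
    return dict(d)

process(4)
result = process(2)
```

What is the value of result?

Step 1: Mutable default dict is shared across calls.
Step 2: First call adds 4: 8. Second call adds 2: 4.
Step 3: result = {4: 8, 2: 4}

The answer is {4: 8, 2: 4}.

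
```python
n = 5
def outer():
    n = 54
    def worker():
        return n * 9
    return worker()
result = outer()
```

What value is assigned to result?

Step 1: outer() shadows global n with n = 54.
Step 2: worker() finds n = 54 in enclosing scope, computes 54 * 9 = 486.
Step 3: result = 486

The answer is 486.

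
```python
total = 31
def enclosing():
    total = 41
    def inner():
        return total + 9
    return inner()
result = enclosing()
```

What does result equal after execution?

Step 1: enclosing() shadows global total with total = 41.
Step 2: inner() finds total = 41 in enclosing scope, computes 41 + 9 = 50.
Step 3: result = 50

The answer is 50.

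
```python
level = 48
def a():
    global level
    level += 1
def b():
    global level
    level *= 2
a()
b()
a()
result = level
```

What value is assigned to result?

Step 1: level = 48.
Step 2: a(): level = 48 + 1 = 49.
Step 3: b(): level = 49 * 2 = 98.
Step 4: a(): level = 98 + 1 = 99

The answer is 99.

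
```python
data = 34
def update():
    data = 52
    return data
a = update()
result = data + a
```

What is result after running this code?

Step 1: Global data = 34. update() returns local data = 52.
Step 2: a = 52. Global data still = 34.
Step 3: result = 34 + 52 = 86

The answer is 86.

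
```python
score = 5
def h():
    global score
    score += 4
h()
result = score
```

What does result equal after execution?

Step 1: score = 5 globally.
Step 2: h() modifies global score: score += 4 = 9.
Step 3: result = 9

The answer is 9.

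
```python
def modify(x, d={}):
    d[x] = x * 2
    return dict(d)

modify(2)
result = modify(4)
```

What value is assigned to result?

Step 1: Mutable default dict is shared across calls.
Step 2: First call adds 2: 4. Second call adds 4: 8.
Step 3: result = {2: 4, 4: 8}

The answer is {2: 4, 4: 8}.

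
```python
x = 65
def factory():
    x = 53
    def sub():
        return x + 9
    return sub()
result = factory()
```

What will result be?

Step 1: factory() shadows global x with x = 53.
Step 2: sub() finds x = 53 in enclosing scope, computes 53 + 9 = 62.
Step 3: result = 62

The answer is 62.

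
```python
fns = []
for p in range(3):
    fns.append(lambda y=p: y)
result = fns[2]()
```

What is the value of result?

Step 1: Default argument y=p captures p's value at each iteration.
Step 2: fns[2] captured y = 2 when p was 2.
Step 3: result = 2

The answer is 2.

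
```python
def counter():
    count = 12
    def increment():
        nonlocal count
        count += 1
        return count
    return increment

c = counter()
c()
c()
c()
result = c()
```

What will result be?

Step 1: counter() creates closure with count = 12.
Step 2: Each c() call increments count via nonlocal. After 4 calls: 12 + 4 = 16.
Step 3: result = 16

The answer is 16.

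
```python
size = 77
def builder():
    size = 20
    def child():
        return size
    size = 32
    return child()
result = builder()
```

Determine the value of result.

Step 1: builder() sets size = 20, then later size = 32.
Step 2: child() is called after size is reassigned to 32. Closures capture variables by reference, not by value.
Step 3: result = 32

The answer is 32.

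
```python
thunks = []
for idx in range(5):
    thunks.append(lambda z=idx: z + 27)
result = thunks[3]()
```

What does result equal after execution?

Step 1: Default argument z=idx captures idx's value at definition time.
Step 2: thunks[3] was defined when idx = 3, so z defaults to 3.
Step 3: result = 3 + 27 = 30 (default arg fixes the late binding issue)

The answer is 30.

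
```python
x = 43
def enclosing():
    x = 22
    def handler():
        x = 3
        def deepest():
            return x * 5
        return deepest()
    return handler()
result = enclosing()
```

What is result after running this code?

Step 1: deepest() looks up x through LEGB: not local, finds x = 3 in enclosing handler().
Step 2: Returns 3 * 5 = 15.
Step 3: result = 15

The answer is 15.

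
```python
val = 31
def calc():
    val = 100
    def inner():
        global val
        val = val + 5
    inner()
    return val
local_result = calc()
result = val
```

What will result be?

Step 1: Global val = 31. calc() creates local val = 100.
Step 2: inner() declares global val and adds 5: global val = 31 + 5 = 36.
Step 3: calc() returns its local val = 100 (unaffected by inner).
Step 4: result = global val = 36

The answer is 36.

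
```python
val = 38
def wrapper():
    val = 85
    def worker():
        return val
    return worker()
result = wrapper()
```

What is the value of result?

Step 1: val = 38 globally, but wrapper() defines val = 85 locally.
Step 2: worker() looks up val. Not in local scope, so checks enclosing scope (wrapper) and finds val = 85.
Step 3: result = 85

The answer is 85.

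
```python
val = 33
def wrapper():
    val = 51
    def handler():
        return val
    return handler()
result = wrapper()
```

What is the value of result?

Step 1: val = 33 globally, but wrapper() defines val = 51 locally.
Step 2: handler() looks up val. Not in local scope, so checks enclosing scope (wrapper) and finds val = 51.
Step 3: result = 51

The answer is 51.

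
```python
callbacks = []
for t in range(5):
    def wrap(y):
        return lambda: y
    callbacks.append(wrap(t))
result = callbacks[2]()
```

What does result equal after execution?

Step 1: wrap(t) creates a new scope capturing y = t at call time.
Step 2: callbacks[2] = wrap(2), so its lambda captures y = 2.
Step 3: result = 2 (closure factory fixes late binding)

The answer is 2.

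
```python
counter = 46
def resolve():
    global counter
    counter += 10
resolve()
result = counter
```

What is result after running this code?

Step 1: counter = 46 globally.
Step 2: resolve() modifies global counter: counter += 10 = 56.
Step 3: result = 56

The answer is 56.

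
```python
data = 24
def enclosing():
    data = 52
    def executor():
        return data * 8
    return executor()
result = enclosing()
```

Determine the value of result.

Step 1: enclosing() shadows global data with data = 52.
Step 2: executor() finds data = 52 in enclosing scope, computes 52 * 8 = 416.
Step 3: result = 416

The answer is 416.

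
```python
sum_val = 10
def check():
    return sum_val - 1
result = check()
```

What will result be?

Step 1: sum_val = 10 is defined globally.
Step 2: check() looks up sum_val from global scope = 10, then computes 10 - 1 = 9.
Step 3: result = 9

The answer is 9.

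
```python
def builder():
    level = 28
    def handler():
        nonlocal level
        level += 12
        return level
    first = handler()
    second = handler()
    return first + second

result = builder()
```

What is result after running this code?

Step 1: level starts at 28.
Step 2: First call: level = 28 + 12 = 40, returns 40.
Step 3: Second call: level = 40 + 12 = 52, returns 52.
Step 4: result = 40 + 52 = 92

The answer is 92.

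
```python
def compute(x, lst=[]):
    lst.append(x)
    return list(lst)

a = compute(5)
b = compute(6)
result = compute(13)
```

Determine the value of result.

Step 1: Default list is shared. list() creates copies for return values.
Step 2: Internal list grows: [5] -> [5, 6] -> [5, 6, 13].
Step 3: result = [5, 6, 13]

The answer is [5, 6, 13].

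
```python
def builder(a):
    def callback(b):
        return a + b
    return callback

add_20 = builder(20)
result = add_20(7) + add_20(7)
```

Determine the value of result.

Step 1: add_20 captures a = 20.
Step 2: add_20(7) = 20 + 7 = 27, called twice.
Step 3: result = 27 + 27 = 54

The answer is 54.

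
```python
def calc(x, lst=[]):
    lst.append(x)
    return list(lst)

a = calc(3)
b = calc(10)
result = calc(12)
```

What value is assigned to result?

Step 1: Default list is shared. list() creates copies for return values.
Step 2: Internal list grows: [3] -> [3, 10] -> [3, 10, 12].
Step 3: result = [3, 10, 12]

The answer is [3, 10, 12].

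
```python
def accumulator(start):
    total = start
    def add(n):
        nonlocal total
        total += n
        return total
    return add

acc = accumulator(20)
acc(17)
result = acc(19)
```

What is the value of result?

Step 1: accumulator(20) creates closure with total = 20.
Step 2: First acc(17): total = 20 + 17 = 37.
Step 3: Second acc(19): total = 37 + 19 = 56. result = 56

The answer is 56.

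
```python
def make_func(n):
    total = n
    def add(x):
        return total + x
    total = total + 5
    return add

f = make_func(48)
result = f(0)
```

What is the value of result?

Step 1: make_func(48) sets total = 48, then total = 48 + 5 = 53.
Step 2: Closures capture by reference, so add sees total = 53.
Step 3: f(0) returns 53 + 0 = 53

The answer is 53.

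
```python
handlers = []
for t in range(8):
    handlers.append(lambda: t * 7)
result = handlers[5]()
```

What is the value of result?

Step 1: All lambdas reference the same variable t (late binding).
Step 2: After the loop, t = 7. Every lambda returns t * 7.
Step 3: handlers[5]() = 7 * 7 = 49

The answer is 49.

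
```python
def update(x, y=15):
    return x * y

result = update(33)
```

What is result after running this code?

Step 1: update(33) uses default y = 15.
Step 2: Returns 33 * 15 = 495.
Step 3: result = 495

The answer is 495.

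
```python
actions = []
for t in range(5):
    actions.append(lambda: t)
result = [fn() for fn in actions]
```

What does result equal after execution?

Step 1: All 5 lambdas share the same variable t.
Step 2: After the loop, t = 4.
Step 3: Each call returns 4. result = [4, 4, 4, 4, 4]

The answer is [4, 4, 4, 4, 4].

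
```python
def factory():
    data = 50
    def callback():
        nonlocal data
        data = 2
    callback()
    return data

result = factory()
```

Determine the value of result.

Step 1: factory() sets data = 50.
Step 2: callback() uses nonlocal to reassign data = 2.
Step 3: result = 2

The answer is 2.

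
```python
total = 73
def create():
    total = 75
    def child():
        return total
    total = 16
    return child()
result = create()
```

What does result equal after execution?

Step 1: create() sets total = 75, then later total = 16.
Step 2: child() is called after total is reassigned to 16. Closures capture variables by reference, not by value.
Step 3: result = 16

The answer is 16.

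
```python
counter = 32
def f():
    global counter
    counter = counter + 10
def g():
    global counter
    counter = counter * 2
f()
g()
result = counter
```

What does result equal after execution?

Step 1: counter = 32.
Step 2: f() adds 10: counter = 32 + 10 = 42.
Step 3: g() doubles: counter = 42 * 2 = 84.
Step 4: result = 84

The answer is 84.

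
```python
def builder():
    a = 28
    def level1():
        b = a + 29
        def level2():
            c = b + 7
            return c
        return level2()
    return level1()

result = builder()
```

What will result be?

Step 1: a = 28. b = a + 29 = 57.
Step 2: c = b + 7 = 57 + 7 = 64.
Step 3: result = 64

The answer is 64.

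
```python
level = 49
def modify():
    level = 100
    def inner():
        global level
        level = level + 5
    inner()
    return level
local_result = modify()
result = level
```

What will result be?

Step 1: Global level = 49. modify() creates local level = 100.
Step 2: inner() declares global level and adds 5: global level = 49 + 5 = 54.
Step 3: modify() returns its local level = 100 (unaffected by inner).
Step 4: result = global level = 54

The answer is 54.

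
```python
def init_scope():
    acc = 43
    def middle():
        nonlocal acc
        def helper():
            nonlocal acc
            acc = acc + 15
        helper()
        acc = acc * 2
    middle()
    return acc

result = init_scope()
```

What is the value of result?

Step 1: acc = 43.
Step 2: helper() adds 15: acc = 43 + 15 = 58.
Step 3: middle() doubles: acc = 58 * 2 = 116.
Step 4: result = 116

The answer is 116.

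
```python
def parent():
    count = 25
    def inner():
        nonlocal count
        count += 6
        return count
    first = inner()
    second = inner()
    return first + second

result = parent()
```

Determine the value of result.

Step 1: count starts at 25.
Step 2: First call: count = 25 + 6 = 31, returns 31.
Step 3: Second call: count = 31 + 6 = 37, returns 37.
Step 4: result = 31 + 37 = 68

The answer is 68.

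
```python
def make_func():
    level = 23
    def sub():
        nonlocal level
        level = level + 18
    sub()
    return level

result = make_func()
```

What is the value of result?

Step 1: make_func() sets level = 23.
Step 2: sub() uses nonlocal to modify level in make_func's scope: level = 23 + 18 = 41.
Step 3: make_func() returns the modified level = 41

The answer is 41.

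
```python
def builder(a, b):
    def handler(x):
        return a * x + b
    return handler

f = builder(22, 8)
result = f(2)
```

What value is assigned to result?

Step 1: builder(22, 8) captures a = 22, b = 8.
Step 2: f(2) computes 22 * 2 + 8 = 52.
Step 3: result = 52

The answer is 52.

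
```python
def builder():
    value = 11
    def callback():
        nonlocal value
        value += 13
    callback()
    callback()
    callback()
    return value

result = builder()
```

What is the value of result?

Step 1: value starts at 11.
Step 2: callback() is called 3 times, each adding 13.
Step 3: value = 11 + 13 * 3 = 50

The answer is 50.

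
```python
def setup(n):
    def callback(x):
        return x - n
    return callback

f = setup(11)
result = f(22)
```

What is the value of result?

Step 1: setup(11) creates a closure capturing n = 11.
Step 2: f(22) computes 22 - 11 = 11.
Step 3: result = 11

The answer is 11.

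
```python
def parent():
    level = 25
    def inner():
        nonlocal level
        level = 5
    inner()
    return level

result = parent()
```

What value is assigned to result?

Step 1: parent() sets level = 25.
Step 2: inner() uses nonlocal to reassign level = 5.
Step 3: result = 5

The answer is 5.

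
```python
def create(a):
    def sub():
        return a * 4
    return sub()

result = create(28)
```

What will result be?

Step 1: create(28) binds parameter a = 28.
Step 2: sub() accesses a = 28 from enclosing scope.
Step 3: result = 28 * 4 = 112

The answer is 112.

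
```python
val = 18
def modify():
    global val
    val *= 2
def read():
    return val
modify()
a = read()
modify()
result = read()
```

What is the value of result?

Step 1: val = 18.
Step 2: First modify(): val = 18 * 2 = 36.
Step 3: Second modify(): val = 36 * 2 = 72.
Step 4: read() returns 72

The answer is 72.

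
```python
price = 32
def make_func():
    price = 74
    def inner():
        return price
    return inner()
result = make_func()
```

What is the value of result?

Step 1: price = 32 globally, but make_func() defines price = 74 locally.
Step 2: inner() looks up price. Not in local scope, so checks enclosing scope (make_func) and finds price = 74.
Step 3: result = 74

The answer is 74.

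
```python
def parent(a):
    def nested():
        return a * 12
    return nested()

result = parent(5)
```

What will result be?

Step 1: parent(5) binds parameter a = 5.
Step 2: nested() accesses a = 5 from enclosing scope.
Step 3: result = 5 * 12 = 60

The answer is 60.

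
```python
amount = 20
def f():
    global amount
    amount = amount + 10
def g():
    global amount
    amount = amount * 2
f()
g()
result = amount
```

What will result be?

Step 1: amount = 20.
Step 2: f() adds 10: amount = 20 + 10 = 30.
Step 3: g() doubles: amount = 30 * 2 = 60.
Step 4: result = 60

The answer is 60.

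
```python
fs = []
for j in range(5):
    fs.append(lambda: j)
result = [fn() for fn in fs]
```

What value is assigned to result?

Step 1: All 5 lambdas share the same variable j.
Step 2: After the loop, j = 4.
Step 3: Each call returns 4. result = [4, 4, 4, 4, 4]

The answer is [4, 4, 4, 4, 4].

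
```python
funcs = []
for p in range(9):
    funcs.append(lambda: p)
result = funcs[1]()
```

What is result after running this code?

Step 1: The loop creates 9 lambdas, all referencing the same variable p.
Step 2: After the loop, p = 8 (final value).
Step 3: funcs[1]() looks up p at call time and finds 8. This is the late binding gotcha. result = 8

The answer is 8.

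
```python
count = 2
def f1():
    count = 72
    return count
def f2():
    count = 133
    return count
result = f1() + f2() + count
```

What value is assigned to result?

Step 1: Each function shadows global count with its own local.
Step 2: f1() returns 72, f2() returns 133.
Step 3: Global count = 2 is unchanged. result = 72 + 133 + 2 = 207

The answer is 207.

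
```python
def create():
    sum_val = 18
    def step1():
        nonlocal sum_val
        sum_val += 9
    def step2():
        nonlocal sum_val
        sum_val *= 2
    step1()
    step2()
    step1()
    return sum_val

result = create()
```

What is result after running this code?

Step 1: sum_val = 18.
Step 2: step1(): sum_val = 18 + 9 = 27.
Step 3: step2(): sum_val = 27 * 2 = 54.
Step 4: step1(): sum_val = 54 + 9 = 63. result = 63

The answer is 63.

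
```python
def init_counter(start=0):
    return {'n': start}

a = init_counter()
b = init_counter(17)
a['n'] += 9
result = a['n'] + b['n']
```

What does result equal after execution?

Step 1: init_counter() returns a new dict each call (immutable default 0).
Step 2: a = {'n': 0}, b = {'n': 17}.
Step 3: a['n'] += 9 = 9. result = 9 + 17 = 26

The answer is 26.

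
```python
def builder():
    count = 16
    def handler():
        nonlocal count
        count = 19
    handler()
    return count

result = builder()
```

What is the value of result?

Step 1: builder() sets count = 16.
Step 2: handler() uses nonlocal to reassign count = 19.
Step 3: result = 19

The answer is 19.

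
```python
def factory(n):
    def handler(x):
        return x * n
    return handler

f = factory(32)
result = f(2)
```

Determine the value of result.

Step 1: factory(32) creates a closure capturing n = 32.
Step 2: f(2) computes 2 * 32 = 64.
Step 3: result = 64

The answer is 64.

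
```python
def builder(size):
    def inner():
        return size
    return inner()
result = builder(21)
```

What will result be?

Step 1: builder(21) binds parameter size = 21.
Step 2: inner() looks up size in enclosing scope and finds the parameter size = 21.
Step 3: result = 21

The answer is 21.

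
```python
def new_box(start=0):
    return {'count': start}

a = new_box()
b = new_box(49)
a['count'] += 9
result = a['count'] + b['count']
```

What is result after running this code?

Step 1: new_box() returns a new dict each call (immutable default 0).
Step 2: a = {'count': 0}, b = {'count': 49}.
Step 3: a['count'] += 9 = 9. result = 9 + 49 = 58

The answer is 58.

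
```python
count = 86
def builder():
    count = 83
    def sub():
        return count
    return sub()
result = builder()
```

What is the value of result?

Step 1: count = 86 globally, but builder() defines count = 83 locally.
Step 2: sub() looks up count. Not in local scope, so checks enclosing scope (builder) and finds count = 83.
Step 3: result = 83

The answer is 83.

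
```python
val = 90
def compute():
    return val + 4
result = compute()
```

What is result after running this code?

Step 1: val = 90 is defined globally.
Step 2: compute() looks up val from global scope = 90, then computes 90 + 4 = 94.
Step 3: result = 94

The answer is 94.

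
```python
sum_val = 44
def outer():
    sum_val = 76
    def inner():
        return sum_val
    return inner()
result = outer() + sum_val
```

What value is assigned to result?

Step 1: Global sum_val = 44. outer() shadows with sum_val = 76.
Step 2: inner() returns enclosing sum_val = 76. outer() = 76.
Step 3: result = 76 + global sum_val (44) = 120

The answer is 120.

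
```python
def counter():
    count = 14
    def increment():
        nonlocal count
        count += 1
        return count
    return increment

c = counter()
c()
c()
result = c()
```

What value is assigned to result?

Step 1: counter() creates closure with count = 14.
Step 2: Each c() call increments count via nonlocal. After 3 calls: 14 + 3 = 17.
Step 3: result = 17

The answer is 17.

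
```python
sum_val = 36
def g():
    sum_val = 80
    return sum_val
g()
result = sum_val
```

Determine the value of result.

Step 1: Global sum_val = 36.
Step 2: g() creates local sum_val = 80 (shadow, not modification).
Step 3: After g() returns, global sum_val is unchanged. result = 36

The answer is 36.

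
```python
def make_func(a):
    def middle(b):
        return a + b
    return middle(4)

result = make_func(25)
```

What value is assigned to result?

Step 1: make_func(25) passes a = 25.
Step 2: middle(4) has b = 4, reads a = 25 from enclosing.
Step 3: result = 25 + 4 = 29

The answer is 29.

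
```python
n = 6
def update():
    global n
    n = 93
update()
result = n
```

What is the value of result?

Step 1: n = 6 globally.
Step 2: update() declares global n and sets it to 93.
Step 3: After update(), global n = 93. result = 93

The answer is 93.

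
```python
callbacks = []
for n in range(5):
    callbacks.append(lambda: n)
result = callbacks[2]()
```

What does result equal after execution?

Step 1: The loop creates 5 lambdas, all referencing the same variable n.
Step 2: After the loop, n = 4 (final value).
Step 3: callbacks[2]() looks up n at call time and finds 4. This is the late binding gotcha. result = 4

The answer is 4.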